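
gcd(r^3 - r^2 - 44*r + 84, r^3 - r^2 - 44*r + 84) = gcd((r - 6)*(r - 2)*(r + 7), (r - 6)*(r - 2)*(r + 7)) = r^3 - r^2 - 44*r + 84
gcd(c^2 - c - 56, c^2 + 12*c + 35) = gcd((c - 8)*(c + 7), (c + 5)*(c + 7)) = c + 7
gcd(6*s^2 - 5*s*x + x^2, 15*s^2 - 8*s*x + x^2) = -3*s + x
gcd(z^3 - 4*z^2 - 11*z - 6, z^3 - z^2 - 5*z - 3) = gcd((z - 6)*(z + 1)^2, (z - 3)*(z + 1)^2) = z^2 + 2*z + 1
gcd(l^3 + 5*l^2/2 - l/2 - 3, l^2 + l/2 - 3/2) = l^2 + l/2 - 3/2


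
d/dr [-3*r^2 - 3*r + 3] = -6*r - 3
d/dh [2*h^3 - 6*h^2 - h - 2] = 6*h^2 - 12*h - 1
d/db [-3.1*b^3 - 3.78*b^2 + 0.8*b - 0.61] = -9.3*b^2 - 7.56*b + 0.8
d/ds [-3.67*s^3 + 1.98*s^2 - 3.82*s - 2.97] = -11.01*s^2 + 3.96*s - 3.82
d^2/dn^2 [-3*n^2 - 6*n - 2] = -6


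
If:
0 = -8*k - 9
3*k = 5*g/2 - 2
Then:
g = -11/20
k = -9/8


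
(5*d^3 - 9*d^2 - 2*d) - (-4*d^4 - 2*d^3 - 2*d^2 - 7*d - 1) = 4*d^4 + 7*d^3 - 7*d^2 + 5*d + 1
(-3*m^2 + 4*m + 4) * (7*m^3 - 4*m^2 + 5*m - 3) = -21*m^5 + 40*m^4 - 3*m^3 + 13*m^2 + 8*m - 12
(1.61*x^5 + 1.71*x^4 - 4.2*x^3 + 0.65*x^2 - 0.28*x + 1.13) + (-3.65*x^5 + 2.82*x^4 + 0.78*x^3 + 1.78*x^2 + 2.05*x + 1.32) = -2.04*x^5 + 4.53*x^4 - 3.42*x^3 + 2.43*x^2 + 1.77*x + 2.45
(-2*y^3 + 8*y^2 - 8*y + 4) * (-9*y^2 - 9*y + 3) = 18*y^5 - 54*y^4 - 6*y^3 + 60*y^2 - 60*y + 12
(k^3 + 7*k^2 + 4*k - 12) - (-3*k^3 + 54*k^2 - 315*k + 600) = 4*k^3 - 47*k^2 + 319*k - 612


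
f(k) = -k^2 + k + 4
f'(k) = 1 - 2*k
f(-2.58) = -5.24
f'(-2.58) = 6.16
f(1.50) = 3.25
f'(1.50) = -2.00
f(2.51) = 0.21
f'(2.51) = -4.02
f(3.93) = -7.51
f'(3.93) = -6.86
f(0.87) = 4.11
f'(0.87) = -0.74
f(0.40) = 4.24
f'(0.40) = 0.20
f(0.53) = 4.25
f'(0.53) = -0.06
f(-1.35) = 0.83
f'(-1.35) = 3.70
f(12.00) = -128.00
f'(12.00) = -23.00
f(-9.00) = -86.00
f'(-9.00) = 19.00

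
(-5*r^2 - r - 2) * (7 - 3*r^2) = 15*r^4 + 3*r^3 - 29*r^2 - 7*r - 14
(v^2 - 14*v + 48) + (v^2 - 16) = 2*v^2 - 14*v + 32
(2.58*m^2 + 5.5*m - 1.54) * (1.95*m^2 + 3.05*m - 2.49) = 5.031*m^4 + 18.594*m^3 + 7.3478*m^2 - 18.392*m + 3.8346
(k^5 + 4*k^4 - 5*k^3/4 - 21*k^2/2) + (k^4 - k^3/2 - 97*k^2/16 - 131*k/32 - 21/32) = k^5 + 5*k^4 - 7*k^3/4 - 265*k^2/16 - 131*k/32 - 21/32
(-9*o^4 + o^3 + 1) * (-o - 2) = 9*o^5 + 17*o^4 - 2*o^3 - o - 2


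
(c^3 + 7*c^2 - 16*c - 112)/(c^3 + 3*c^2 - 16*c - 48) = (c + 7)/(c + 3)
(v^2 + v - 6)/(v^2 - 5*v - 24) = (v - 2)/(v - 8)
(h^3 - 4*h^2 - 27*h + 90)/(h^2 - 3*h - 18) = (h^2 + 2*h - 15)/(h + 3)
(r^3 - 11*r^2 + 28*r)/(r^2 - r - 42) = r*(r - 4)/(r + 6)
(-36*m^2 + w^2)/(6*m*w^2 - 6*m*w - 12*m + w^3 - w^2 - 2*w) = (-6*m + w)/(w^2 - w - 2)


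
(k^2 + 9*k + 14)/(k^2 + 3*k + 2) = (k + 7)/(k + 1)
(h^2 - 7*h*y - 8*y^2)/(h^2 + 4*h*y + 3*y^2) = (h - 8*y)/(h + 3*y)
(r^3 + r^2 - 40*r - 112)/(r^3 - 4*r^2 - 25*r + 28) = (r + 4)/(r - 1)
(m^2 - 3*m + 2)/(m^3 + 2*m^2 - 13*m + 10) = 1/(m + 5)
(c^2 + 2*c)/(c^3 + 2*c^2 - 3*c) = (c + 2)/(c^2 + 2*c - 3)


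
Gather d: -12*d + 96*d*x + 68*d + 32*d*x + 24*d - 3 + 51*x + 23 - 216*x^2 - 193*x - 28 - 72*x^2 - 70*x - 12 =d*(128*x + 80) - 288*x^2 - 212*x - 20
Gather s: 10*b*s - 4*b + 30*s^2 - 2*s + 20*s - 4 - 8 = -4*b + 30*s^2 + s*(10*b + 18) - 12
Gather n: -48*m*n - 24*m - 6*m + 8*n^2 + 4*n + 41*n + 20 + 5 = -30*m + 8*n^2 + n*(45 - 48*m) + 25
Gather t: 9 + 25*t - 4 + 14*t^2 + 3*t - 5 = 14*t^2 + 28*t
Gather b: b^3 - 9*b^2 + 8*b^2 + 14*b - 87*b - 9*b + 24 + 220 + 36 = b^3 - b^2 - 82*b + 280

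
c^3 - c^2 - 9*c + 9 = (c - 3)*(c - 1)*(c + 3)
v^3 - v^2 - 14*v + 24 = (v - 3)*(v - 2)*(v + 4)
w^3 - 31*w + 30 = (w - 5)*(w - 1)*(w + 6)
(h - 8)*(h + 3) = h^2 - 5*h - 24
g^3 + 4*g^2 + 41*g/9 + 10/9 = (g + 1/3)*(g + 5/3)*(g + 2)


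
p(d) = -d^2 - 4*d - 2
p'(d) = -2*d - 4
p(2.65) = -19.62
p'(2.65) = -9.30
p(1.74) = -11.99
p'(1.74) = -7.48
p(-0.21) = -1.20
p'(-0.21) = -3.58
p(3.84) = -32.11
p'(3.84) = -11.68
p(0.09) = -2.37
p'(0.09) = -4.18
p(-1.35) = 1.58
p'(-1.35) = -1.30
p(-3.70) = -0.89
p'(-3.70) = 3.40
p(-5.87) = -12.98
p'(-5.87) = 7.74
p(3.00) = -23.00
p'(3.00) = -10.00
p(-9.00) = -47.00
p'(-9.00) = 14.00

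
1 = 1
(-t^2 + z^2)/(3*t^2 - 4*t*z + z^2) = (t + z)/(-3*t + z)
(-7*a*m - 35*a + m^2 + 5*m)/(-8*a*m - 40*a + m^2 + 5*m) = (7*a - m)/(8*a - m)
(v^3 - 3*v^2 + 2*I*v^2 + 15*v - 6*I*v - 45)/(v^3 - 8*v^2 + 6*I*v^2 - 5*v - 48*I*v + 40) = (v^2 - 3*v*(1 + I) + 9*I)/(v^2 + v*(-8 + I) - 8*I)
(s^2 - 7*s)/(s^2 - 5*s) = (s - 7)/(s - 5)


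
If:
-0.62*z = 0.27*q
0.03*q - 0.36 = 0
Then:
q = 12.00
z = -5.23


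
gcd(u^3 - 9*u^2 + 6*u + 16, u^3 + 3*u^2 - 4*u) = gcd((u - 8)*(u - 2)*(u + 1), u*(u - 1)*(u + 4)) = 1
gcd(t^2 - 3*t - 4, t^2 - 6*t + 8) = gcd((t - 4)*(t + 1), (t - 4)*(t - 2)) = t - 4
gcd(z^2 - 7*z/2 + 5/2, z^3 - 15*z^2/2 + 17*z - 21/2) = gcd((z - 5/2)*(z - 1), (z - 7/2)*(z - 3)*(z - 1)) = z - 1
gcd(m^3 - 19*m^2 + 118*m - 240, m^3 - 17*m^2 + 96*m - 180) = m^2 - 11*m + 30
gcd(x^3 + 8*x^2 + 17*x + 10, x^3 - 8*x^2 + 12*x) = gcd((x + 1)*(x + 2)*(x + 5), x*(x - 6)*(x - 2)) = 1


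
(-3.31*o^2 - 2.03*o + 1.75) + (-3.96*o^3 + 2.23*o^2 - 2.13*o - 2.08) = -3.96*o^3 - 1.08*o^2 - 4.16*o - 0.33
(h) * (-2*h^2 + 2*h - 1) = -2*h^3 + 2*h^2 - h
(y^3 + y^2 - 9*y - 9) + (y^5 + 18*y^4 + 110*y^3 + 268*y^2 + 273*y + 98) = y^5 + 18*y^4 + 111*y^3 + 269*y^2 + 264*y + 89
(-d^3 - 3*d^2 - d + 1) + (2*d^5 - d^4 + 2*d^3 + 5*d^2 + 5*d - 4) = 2*d^5 - d^4 + d^3 + 2*d^2 + 4*d - 3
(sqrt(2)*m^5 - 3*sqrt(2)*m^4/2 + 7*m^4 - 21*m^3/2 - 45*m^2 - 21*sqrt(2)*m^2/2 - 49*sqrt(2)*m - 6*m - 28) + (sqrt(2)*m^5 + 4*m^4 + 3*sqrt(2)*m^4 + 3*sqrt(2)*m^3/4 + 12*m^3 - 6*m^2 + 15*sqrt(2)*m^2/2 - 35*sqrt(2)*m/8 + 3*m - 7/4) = 2*sqrt(2)*m^5 + 3*sqrt(2)*m^4/2 + 11*m^4 + 3*sqrt(2)*m^3/4 + 3*m^3/2 - 51*m^2 - 3*sqrt(2)*m^2 - 427*sqrt(2)*m/8 - 3*m - 119/4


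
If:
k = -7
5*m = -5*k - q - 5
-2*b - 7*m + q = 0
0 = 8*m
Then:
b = 15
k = -7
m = 0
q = 30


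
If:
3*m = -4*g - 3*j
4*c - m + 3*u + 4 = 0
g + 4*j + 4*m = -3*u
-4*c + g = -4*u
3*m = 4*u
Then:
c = -183/248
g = -27/62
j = 44/31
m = -26/31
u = -39/62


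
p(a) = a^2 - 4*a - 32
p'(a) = 2*a - 4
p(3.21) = -34.54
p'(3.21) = 2.42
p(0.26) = -32.97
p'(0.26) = -3.48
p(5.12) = -26.27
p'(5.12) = 6.24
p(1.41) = -35.65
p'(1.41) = -1.18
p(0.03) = -32.12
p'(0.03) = -3.94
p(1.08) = -35.15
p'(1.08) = -1.84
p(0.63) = -34.12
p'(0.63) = -2.74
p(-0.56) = -29.45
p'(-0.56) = -5.12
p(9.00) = 13.00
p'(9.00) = 14.00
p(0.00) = -32.00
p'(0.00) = -4.00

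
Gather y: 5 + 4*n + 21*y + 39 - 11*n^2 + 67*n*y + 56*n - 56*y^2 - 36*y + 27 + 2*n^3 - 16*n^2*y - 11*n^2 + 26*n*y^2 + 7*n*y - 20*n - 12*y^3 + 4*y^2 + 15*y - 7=2*n^3 - 22*n^2 + 40*n - 12*y^3 + y^2*(26*n - 52) + y*(-16*n^2 + 74*n) + 64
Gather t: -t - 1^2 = -t - 1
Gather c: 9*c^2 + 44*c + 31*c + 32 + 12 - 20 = 9*c^2 + 75*c + 24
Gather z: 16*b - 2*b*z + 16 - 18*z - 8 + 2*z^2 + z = 16*b + 2*z^2 + z*(-2*b - 17) + 8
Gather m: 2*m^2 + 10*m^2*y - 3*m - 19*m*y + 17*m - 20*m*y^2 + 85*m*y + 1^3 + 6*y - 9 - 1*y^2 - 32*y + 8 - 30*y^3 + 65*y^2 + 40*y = m^2*(10*y + 2) + m*(-20*y^2 + 66*y + 14) - 30*y^3 + 64*y^2 + 14*y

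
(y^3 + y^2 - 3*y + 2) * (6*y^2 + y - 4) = 6*y^5 + 7*y^4 - 21*y^3 + 5*y^2 + 14*y - 8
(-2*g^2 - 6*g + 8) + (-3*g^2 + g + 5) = -5*g^2 - 5*g + 13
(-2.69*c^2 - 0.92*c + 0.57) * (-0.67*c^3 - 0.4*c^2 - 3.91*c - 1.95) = 1.8023*c^5 + 1.6924*c^4 + 10.504*c^3 + 8.6147*c^2 - 0.4347*c - 1.1115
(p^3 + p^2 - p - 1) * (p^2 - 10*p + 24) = p^5 - 9*p^4 + 13*p^3 + 33*p^2 - 14*p - 24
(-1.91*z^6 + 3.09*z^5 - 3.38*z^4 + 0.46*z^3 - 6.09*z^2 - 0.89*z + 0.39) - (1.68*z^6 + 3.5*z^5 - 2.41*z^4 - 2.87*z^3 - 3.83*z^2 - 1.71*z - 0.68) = -3.59*z^6 - 0.41*z^5 - 0.97*z^4 + 3.33*z^3 - 2.26*z^2 + 0.82*z + 1.07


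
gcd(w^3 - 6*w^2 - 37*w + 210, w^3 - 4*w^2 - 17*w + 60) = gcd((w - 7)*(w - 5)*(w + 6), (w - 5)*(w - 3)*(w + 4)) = w - 5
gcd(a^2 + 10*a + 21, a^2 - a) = 1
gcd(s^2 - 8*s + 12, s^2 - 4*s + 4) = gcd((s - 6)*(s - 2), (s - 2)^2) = s - 2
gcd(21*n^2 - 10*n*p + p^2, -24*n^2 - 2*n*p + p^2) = 1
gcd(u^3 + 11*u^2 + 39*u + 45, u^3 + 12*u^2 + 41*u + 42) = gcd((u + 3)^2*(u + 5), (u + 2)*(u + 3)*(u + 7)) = u + 3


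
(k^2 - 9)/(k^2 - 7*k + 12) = (k + 3)/(k - 4)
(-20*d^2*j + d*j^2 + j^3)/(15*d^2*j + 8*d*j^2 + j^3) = (-4*d + j)/(3*d + j)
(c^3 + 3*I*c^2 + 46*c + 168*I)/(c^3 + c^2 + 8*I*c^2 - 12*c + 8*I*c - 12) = (c^2 - 3*I*c + 28)/(c^2 + c*(1 + 2*I) + 2*I)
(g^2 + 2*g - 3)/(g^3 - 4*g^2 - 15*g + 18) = 1/(g - 6)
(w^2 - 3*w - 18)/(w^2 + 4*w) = (w^2 - 3*w - 18)/(w*(w + 4))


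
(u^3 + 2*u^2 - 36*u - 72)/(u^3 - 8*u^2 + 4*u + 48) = (u + 6)/(u - 4)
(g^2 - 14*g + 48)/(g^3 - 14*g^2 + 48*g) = 1/g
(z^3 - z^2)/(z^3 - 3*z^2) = (z - 1)/(z - 3)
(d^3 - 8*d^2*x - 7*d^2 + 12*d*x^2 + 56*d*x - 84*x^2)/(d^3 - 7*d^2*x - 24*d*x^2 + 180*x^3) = (-d^2 + 2*d*x + 7*d - 14*x)/(-d^2 + d*x + 30*x^2)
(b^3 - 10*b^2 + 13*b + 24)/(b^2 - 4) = (b^3 - 10*b^2 + 13*b + 24)/(b^2 - 4)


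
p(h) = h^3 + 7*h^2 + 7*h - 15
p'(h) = 3*h^2 + 14*h + 7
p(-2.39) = -5.40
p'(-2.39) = -9.32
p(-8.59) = -192.45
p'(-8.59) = 108.10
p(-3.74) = 4.42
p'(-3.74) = -3.40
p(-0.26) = -16.36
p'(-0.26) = 3.56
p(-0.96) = -16.15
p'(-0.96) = -3.68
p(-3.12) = 0.93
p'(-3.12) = -7.48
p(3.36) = 125.48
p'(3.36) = 87.91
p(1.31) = 8.43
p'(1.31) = 30.49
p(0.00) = -15.00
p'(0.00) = 7.00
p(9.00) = 1344.00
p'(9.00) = 376.00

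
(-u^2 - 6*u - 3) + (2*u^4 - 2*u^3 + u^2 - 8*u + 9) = 2*u^4 - 2*u^3 - 14*u + 6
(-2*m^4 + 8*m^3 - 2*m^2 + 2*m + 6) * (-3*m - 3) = 6*m^5 - 18*m^4 - 18*m^3 - 24*m - 18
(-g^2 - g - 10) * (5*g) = -5*g^3 - 5*g^2 - 50*g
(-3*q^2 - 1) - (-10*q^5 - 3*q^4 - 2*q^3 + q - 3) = 10*q^5 + 3*q^4 + 2*q^3 - 3*q^2 - q + 2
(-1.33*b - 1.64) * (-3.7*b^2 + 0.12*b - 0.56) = 4.921*b^3 + 5.9084*b^2 + 0.548*b + 0.9184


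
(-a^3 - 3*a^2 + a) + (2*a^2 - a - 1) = -a^3 - a^2 - 1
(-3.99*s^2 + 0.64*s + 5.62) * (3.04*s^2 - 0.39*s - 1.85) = -12.1296*s^4 + 3.5017*s^3 + 24.2167*s^2 - 3.3758*s - 10.397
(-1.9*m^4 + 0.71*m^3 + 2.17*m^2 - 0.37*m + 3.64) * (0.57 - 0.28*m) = 0.532*m^5 - 1.2818*m^4 - 0.2029*m^3 + 1.3405*m^2 - 1.2301*m + 2.0748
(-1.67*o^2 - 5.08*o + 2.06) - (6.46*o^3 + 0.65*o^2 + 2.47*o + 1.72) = -6.46*o^3 - 2.32*o^2 - 7.55*o + 0.34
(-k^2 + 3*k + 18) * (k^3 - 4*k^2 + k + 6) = -k^5 + 7*k^4 + 5*k^3 - 75*k^2 + 36*k + 108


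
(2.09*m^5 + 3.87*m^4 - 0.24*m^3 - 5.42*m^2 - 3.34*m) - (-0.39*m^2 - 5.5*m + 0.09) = 2.09*m^5 + 3.87*m^4 - 0.24*m^3 - 5.03*m^2 + 2.16*m - 0.09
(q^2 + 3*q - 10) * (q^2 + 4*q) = q^4 + 7*q^3 + 2*q^2 - 40*q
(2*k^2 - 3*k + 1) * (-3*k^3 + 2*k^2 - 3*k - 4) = -6*k^5 + 13*k^4 - 15*k^3 + 3*k^2 + 9*k - 4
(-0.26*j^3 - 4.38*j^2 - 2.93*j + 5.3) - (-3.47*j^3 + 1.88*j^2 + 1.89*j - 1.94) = 3.21*j^3 - 6.26*j^2 - 4.82*j + 7.24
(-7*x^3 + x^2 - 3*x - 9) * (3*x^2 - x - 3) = -21*x^5 + 10*x^4 + 11*x^3 - 27*x^2 + 18*x + 27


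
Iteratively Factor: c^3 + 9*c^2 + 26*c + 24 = (c + 4)*(c^2 + 5*c + 6) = (c + 3)*(c + 4)*(c + 2)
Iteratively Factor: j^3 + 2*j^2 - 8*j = (j - 2)*(j^2 + 4*j) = (j - 2)*(j + 4)*(j)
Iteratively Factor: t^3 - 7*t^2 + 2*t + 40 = (t + 2)*(t^2 - 9*t + 20) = (t - 4)*(t + 2)*(t - 5)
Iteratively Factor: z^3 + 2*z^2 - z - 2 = (z + 2)*(z^2 - 1) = (z + 1)*(z + 2)*(z - 1)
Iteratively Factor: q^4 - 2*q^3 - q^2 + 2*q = (q + 1)*(q^3 - 3*q^2 + 2*q) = (q - 2)*(q + 1)*(q^2 - q) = (q - 2)*(q - 1)*(q + 1)*(q)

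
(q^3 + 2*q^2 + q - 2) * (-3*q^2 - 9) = -3*q^5 - 6*q^4 - 12*q^3 - 12*q^2 - 9*q + 18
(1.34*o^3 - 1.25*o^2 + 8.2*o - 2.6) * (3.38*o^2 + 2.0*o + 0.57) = 4.5292*o^5 - 1.545*o^4 + 25.9798*o^3 + 6.8995*o^2 - 0.526000000000001*o - 1.482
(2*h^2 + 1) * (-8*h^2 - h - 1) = -16*h^4 - 2*h^3 - 10*h^2 - h - 1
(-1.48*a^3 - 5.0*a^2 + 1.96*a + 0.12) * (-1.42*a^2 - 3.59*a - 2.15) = 2.1016*a^5 + 12.4132*a^4 + 18.3488*a^3 + 3.5432*a^2 - 4.6448*a - 0.258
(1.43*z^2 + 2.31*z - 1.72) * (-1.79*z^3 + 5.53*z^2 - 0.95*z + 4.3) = -2.5597*z^5 + 3.773*z^4 + 14.4946*z^3 - 5.5571*z^2 + 11.567*z - 7.396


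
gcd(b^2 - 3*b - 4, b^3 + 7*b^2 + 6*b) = b + 1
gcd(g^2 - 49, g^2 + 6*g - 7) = g + 7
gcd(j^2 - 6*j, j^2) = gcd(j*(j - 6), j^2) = j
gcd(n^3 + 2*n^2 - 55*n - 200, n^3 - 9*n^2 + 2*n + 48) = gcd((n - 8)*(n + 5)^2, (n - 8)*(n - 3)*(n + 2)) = n - 8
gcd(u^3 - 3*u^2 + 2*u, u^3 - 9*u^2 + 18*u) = u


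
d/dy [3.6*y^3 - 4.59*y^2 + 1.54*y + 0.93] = 10.8*y^2 - 9.18*y + 1.54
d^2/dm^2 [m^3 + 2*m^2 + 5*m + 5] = 6*m + 4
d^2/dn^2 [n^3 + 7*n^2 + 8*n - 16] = 6*n + 14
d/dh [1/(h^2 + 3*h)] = (-2*h - 3)/(h^2*(h + 3)^2)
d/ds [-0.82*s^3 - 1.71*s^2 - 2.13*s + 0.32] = -2.46*s^2 - 3.42*s - 2.13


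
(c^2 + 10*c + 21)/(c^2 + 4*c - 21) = (c + 3)/(c - 3)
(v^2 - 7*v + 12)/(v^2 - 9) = (v - 4)/(v + 3)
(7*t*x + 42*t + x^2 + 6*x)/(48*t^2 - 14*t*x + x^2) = (7*t*x + 42*t + x^2 + 6*x)/(48*t^2 - 14*t*x + x^2)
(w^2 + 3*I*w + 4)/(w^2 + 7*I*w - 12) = (w - I)/(w + 3*I)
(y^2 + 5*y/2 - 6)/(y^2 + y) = (y^2 + 5*y/2 - 6)/(y*(y + 1))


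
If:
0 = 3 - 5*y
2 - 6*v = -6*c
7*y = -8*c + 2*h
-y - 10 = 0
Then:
No Solution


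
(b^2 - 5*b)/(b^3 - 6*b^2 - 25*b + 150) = b/(b^2 - b - 30)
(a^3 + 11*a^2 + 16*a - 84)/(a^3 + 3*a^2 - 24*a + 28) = (a + 6)/(a - 2)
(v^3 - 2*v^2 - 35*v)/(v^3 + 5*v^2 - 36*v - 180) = v*(v - 7)/(v^2 - 36)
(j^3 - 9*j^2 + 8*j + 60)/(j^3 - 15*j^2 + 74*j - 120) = (j + 2)/(j - 4)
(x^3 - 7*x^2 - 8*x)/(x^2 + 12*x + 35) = x*(x^2 - 7*x - 8)/(x^2 + 12*x + 35)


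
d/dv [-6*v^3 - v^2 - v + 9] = -18*v^2 - 2*v - 1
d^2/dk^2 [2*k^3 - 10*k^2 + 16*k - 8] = 12*k - 20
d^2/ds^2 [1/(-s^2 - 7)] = 2*(7 - 3*s^2)/(s^2 + 7)^3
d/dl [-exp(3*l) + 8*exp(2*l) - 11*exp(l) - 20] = (-3*exp(2*l) + 16*exp(l) - 11)*exp(l)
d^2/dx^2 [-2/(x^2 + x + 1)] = 4*(x^2 + x - (2*x + 1)^2 + 1)/(x^2 + x + 1)^3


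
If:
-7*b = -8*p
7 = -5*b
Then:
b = -7/5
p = -49/40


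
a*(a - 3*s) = a^2 - 3*a*s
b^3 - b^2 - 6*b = b*(b - 3)*(b + 2)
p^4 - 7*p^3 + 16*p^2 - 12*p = p*(p - 3)*(p - 2)^2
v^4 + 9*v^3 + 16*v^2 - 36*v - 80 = (v - 2)*(v + 2)*(v + 4)*(v + 5)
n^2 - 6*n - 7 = (n - 7)*(n + 1)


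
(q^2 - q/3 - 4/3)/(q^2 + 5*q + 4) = (q - 4/3)/(q + 4)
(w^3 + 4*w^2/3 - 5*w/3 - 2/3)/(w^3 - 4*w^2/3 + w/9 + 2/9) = 3*(w + 2)/(3*w - 2)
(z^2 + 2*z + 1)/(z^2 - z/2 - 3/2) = 2*(z + 1)/(2*z - 3)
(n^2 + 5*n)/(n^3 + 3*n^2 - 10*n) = 1/(n - 2)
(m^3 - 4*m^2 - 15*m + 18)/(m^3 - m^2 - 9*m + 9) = (m - 6)/(m - 3)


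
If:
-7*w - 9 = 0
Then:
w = -9/7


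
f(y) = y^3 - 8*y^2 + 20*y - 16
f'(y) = 3*y^2 - 16*y + 20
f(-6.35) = -721.63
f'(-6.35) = 242.57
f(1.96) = -0.00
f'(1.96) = 0.16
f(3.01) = -1.01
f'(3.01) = -0.98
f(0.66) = -6.00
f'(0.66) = 10.75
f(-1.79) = -83.17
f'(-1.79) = 58.25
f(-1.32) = -58.64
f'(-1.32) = 46.35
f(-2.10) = -102.54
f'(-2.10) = 66.83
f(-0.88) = -40.48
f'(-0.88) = 36.40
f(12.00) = 800.00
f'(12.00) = 260.00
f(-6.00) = -640.00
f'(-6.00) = 224.00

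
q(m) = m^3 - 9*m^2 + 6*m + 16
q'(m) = 3*m^2 - 18*m + 6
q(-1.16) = -4.63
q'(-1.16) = 30.92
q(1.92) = 1.42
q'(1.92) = -17.50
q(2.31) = -5.84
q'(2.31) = -19.57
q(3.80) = -36.29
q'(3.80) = -19.08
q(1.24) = 11.51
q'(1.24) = -11.71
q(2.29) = -5.45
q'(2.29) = -19.49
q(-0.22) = 14.23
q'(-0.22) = 10.11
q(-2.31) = -58.21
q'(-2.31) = 63.59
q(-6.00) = -560.00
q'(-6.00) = 222.00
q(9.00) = 70.00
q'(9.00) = 87.00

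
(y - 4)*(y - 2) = y^2 - 6*y + 8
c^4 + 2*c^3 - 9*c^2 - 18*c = c*(c - 3)*(c + 2)*(c + 3)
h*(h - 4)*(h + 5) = h^3 + h^2 - 20*h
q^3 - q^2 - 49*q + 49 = (q - 7)*(q - 1)*(q + 7)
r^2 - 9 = (r - 3)*(r + 3)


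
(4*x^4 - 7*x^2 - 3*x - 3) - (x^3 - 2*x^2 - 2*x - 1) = 4*x^4 - x^3 - 5*x^2 - x - 2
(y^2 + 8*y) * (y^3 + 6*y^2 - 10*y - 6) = y^5 + 14*y^4 + 38*y^3 - 86*y^2 - 48*y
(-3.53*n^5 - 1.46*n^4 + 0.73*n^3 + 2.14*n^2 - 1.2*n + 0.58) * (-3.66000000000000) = 12.9198*n^5 + 5.3436*n^4 - 2.6718*n^3 - 7.8324*n^2 + 4.392*n - 2.1228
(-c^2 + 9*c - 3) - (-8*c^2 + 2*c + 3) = 7*c^2 + 7*c - 6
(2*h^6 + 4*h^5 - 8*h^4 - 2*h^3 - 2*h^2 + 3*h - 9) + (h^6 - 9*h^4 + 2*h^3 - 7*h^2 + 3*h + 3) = 3*h^6 + 4*h^5 - 17*h^4 - 9*h^2 + 6*h - 6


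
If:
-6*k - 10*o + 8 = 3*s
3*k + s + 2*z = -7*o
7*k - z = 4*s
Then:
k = 91*z/125 + 224/125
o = -93*z/125 - 152/125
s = 128*z/125 + 392/125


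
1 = 1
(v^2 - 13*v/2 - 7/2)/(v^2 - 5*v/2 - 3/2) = (v - 7)/(v - 3)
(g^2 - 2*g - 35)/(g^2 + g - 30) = (g^2 - 2*g - 35)/(g^2 + g - 30)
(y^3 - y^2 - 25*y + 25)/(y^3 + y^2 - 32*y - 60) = (y^2 - 6*y + 5)/(y^2 - 4*y - 12)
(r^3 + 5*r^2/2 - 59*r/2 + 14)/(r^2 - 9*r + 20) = (2*r^2 + 13*r - 7)/(2*(r - 5))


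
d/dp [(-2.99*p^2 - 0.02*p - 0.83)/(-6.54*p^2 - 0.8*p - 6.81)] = (2.2612*p^2 + 29.8674*p - 0.5278)/(42.7716*p^4 + 10.464*p^3 + 89.7148*p^2 + 10.896*p + 46.3761)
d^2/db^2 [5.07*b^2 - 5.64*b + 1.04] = 10.1400000000000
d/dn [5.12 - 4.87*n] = -4.87000000000000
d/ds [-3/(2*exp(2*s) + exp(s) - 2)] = (12*exp(s) + 3)*exp(s)/(2*exp(2*s) + exp(s) - 2)^2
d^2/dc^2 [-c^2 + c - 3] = -2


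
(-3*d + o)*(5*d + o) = -15*d^2 + 2*d*o + o^2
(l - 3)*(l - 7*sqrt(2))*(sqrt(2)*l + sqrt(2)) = sqrt(2)*l^3 - 14*l^2 - 2*sqrt(2)*l^2 - 3*sqrt(2)*l + 28*l + 42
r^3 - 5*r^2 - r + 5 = (r - 5)*(r - 1)*(r + 1)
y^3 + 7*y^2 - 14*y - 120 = (y - 4)*(y + 5)*(y + 6)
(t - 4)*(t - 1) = t^2 - 5*t + 4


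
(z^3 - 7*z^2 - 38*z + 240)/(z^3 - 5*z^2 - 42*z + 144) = (z - 5)/(z - 3)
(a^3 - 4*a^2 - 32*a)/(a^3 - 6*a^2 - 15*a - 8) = a*(a + 4)/(a^2 + 2*a + 1)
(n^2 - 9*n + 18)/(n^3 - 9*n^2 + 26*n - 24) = (n - 6)/(n^2 - 6*n + 8)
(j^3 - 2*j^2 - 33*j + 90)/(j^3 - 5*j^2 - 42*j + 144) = (j - 5)/(j - 8)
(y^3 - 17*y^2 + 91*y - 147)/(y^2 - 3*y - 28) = (y^2 - 10*y + 21)/(y + 4)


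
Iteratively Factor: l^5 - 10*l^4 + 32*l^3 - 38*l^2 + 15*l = (l - 5)*(l^4 - 5*l^3 + 7*l^2 - 3*l) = (l - 5)*(l - 1)*(l^3 - 4*l^2 + 3*l) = (l - 5)*(l - 1)^2*(l^2 - 3*l) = (l - 5)*(l - 3)*(l - 1)^2*(l)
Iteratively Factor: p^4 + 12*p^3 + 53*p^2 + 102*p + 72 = (p + 4)*(p^3 + 8*p^2 + 21*p + 18) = (p + 3)*(p + 4)*(p^2 + 5*p + 6) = (p + 3)^2*(p + 4)*(p + 2)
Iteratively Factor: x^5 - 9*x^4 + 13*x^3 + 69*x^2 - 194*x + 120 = (x - 4)*(x^4 - 5*x^3 - 7*x^2 + 41*x - 30) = (x - 4)*(x - 2)*(x^3 - 3*x^2 - 13*x + 15) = (x - 4)*(x - 2)*(x + 3)*(x^2 - 6*x + 5) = (x - 4)*(x - 2)*(x - 1)*(x + 3)*(x - 5)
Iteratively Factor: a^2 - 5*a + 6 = (a - 2)*(a - 3)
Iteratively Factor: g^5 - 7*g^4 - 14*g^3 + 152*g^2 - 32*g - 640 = (g + 4)*(g^4 - 11*g^3 + 30*g^2 + 32*g - 160) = (g - 4)*(g + 4)*(g^3 - 7*g^2 + 2*g + 40) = (g - 4)*(g + 2)*(g + 4)*(g^2 - 9*g + 20) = (g - 4)^2*(g + 2)*(g + 4)*(g - 5)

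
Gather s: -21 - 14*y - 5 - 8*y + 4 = -22*y - 22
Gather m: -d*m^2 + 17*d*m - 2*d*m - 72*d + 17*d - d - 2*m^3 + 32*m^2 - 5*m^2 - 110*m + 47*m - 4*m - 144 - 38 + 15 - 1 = -56*d - 2*m^3 + m^2*(27 - d) + m*(15*d - 67) - 168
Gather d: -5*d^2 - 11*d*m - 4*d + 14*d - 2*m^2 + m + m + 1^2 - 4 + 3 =-5*d^2 + d*(10 - 11*m) - 2*m^2 + 2*m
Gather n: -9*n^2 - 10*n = -9*n^2 - 10*n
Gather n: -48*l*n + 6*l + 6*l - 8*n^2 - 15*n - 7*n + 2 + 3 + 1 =12*l - 8*n^2 + n*(-48*l - 22) + 6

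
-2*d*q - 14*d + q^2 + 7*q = (-2*d + q)*(q + 7)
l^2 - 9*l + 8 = (l - 8)*(l - 1)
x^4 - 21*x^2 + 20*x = x*(x - 4)*(x - 1)*(x + 5)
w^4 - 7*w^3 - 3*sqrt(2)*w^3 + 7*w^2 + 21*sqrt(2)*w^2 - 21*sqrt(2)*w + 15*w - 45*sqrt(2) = (w - 5)*(w - 3)*(w + 1)*(w - 3*sqrt(2))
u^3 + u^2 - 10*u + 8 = (u - 2)*(u - 1)*(u + 4)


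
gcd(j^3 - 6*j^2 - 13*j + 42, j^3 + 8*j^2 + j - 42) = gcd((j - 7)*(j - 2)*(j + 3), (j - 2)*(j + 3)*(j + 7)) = j^2 + j - 6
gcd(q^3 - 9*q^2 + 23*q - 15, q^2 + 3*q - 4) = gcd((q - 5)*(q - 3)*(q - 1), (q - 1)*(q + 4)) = q - 1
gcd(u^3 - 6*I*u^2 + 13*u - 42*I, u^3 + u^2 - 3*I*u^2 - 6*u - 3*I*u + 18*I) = 1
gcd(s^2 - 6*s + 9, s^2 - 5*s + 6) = s - 3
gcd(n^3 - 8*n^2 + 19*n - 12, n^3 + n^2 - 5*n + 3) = n - 1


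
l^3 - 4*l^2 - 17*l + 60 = (l - 5)*(l - 3)*(l + 4)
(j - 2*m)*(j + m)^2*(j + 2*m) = j^4 + 2*j^3*m - 3*j^2*m^2 - 8*j*m^3 - 4*m^4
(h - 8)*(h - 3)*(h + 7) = h^3 - 4*h^2 - 53*h + 168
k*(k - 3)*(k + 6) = k^3 + 3*k^2 - 18*k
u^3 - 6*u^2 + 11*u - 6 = (u - 3)*(u - 2)*(u - 1)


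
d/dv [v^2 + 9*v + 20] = 2*v + 9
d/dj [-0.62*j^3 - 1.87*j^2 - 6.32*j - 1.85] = -1.86*j^2 - 3.74*j - 6.32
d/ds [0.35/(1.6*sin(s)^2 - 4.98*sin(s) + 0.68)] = (1.743 - 1.12*sin(s))*cos(s)/(1.6*sin(s)^2 - 4.98*sin(s) + 0.68)^2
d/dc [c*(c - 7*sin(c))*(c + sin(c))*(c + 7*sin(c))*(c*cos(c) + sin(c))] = -c^5*sin(c) - 2*c^4*sin(c)^2 + 6*c^4*cos(c) + c^4 + 147*c^3*sin(c)^3 + 6*c^3*sin(c)*cos(c) - 94*c^3*sin(c) + 196*c^2*sin(c)^4 - 294*c^2*sin(c)^2*cos(c) - 144*c^2*sin(c)^2 - 294*c*sin(c)^3*cos(c) - 98*c*sin(c)^3 - 49*sin(c)^4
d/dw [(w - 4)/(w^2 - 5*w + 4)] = -1/(w^2 - 2*w + 1)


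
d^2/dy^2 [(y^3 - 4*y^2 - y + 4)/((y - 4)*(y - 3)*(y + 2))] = 2*(y^3 + 15*y^2 + 3*y + 29)/(y^6 - 3*y^5 - 15*y^4 + 35*y^3 + 90*y^2 - 108*y - 216)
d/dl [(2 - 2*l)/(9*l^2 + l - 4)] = 2*(-9*l^2 - l + (l - 1)*(18*l + 1) + 4)/(9*l^2 + l - 4)^2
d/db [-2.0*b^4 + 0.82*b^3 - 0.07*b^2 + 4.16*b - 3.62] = -8.0*b^3 + 2.46*b^2 - 0.14*b + 4.16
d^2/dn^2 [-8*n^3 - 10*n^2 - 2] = -48*n - 20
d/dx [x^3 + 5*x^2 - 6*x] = 3*x^2 + 10*x - 6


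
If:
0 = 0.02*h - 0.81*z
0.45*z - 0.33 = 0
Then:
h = 29.70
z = 0.73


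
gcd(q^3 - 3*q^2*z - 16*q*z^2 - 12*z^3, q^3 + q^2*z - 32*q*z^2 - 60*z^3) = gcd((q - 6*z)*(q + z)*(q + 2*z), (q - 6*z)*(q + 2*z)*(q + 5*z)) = -q^2 + 4*q*z + 12*z^2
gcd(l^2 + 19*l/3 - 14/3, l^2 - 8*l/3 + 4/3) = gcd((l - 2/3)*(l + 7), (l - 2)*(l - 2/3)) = l - 2/3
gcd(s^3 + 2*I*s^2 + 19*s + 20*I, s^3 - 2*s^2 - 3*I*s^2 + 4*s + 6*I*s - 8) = s^2 - 3*I*s + 4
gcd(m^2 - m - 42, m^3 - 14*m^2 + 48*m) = 1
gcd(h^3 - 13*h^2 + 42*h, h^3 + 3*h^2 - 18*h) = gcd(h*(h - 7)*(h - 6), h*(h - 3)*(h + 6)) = h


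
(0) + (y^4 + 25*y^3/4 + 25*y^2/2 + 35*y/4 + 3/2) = y^4 + 25*y^3/4 + 25*y^2/2 + 35*y/4 + 3/2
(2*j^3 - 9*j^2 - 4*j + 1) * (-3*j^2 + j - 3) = -6*j^5 + 29*j^4 - 3*j^3 + 20*j^2 + 13*j - 3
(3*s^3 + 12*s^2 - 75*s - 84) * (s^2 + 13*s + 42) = 3*s^5 + 51*s^4 + 207*s^3 - 555*s^2 - 4242*s - 3528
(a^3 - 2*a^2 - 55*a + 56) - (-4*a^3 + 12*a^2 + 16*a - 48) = 5*a^3 - 14*a^2 - 71*a + 104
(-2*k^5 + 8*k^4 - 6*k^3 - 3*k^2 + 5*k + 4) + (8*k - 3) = -2*k^5 + 8*k^4 - 6*k^3 - 3*k^2 + 13*k + 1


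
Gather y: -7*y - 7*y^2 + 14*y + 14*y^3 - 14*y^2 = 14*y^3 - 21*y^2 + 7*y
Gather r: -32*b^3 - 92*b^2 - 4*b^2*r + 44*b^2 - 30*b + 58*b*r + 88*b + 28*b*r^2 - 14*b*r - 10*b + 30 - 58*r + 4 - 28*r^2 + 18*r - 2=-32*b^3 - 48*b^2 + 48*b + r^2*(28*b - 28) + r*(-4*b^2 + 44*b - 40) + 32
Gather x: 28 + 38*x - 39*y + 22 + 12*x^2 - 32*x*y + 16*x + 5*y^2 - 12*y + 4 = 12*x^2 + x*(54 - 32*y) + 5*y^2 - 51*y + 54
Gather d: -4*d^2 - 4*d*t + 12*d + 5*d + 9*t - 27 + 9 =-4*d^2 + d*(17 - 4*t) + 9*t - 18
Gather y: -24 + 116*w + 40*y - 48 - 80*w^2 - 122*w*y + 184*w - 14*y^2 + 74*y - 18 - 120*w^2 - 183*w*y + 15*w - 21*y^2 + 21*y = -200*w^2 + 315*w - 35*y^2 + y*(135 - 305*w) - 90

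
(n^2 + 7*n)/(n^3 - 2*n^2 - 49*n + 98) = n/(n^2 - 9*n + 14)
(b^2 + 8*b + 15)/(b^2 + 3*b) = (b + 5)/b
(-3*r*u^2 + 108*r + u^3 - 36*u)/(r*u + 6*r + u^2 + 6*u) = (-3*r*u + 18*r + u^2 - 6*u)/(r + u)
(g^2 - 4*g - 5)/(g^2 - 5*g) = (g + 1)/g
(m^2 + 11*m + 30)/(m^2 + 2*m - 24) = (m + 5)/(m - 4)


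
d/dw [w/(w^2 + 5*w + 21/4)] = 4*(21 - 4*w^2)/(16*w^4 + 160*w^3 + 568*w^2 + 840*w + 441)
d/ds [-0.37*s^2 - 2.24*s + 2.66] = -0.74*s - 2.24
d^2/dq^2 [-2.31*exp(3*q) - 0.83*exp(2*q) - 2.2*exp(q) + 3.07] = (-20.79*exp(2*q) - 3.32*exp(q) - 2.2)*exp(q)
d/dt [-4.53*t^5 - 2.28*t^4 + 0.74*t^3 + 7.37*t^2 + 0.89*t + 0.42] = -22.65*t^4 - 9.12*t^3 + 2.22*t^2 + 14.74*t + 0.89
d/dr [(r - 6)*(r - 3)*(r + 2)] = r*(3*r - 14)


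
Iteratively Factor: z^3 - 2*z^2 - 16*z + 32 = (z - 4)*(z^2 + 2*z - 8) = (z - 4)*(z + 4)*(z - 2)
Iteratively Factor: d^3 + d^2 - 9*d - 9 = (d + 1)*(d^2 - 9) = (d + 1)*(d + 3)*(d - 3)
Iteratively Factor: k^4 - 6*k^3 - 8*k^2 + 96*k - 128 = (k - 2)*(k^3 - 4*k^2 - 16*k + 64) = (k - 4)*(k - 2)*(k^2 - 16) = (k - 4)*(k - 2)*(k + 4)*(k - 4)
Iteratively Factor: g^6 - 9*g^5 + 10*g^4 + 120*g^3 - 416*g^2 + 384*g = (g - 4)*(g^5 - 5*g^4 - 10*g^3 + 80*g^2 - 96*g) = (g - 4)*(g - 3)*(g^4 - 2*g^3 - 16*g^2 + 32*g) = (g - 4)*(g - 3)*(g - 2)*(g^3 - 16*g) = (g - 4)^2*(g - 3)*(g - 2)*(g^2 + 4*g) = g*(g - 4)^2*(g - 3)*(g - 2)*(g + 4)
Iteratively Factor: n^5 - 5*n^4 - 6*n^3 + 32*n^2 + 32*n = (n - 4)*(n^4 - n^3 - 10*n^2 - 8*n) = (n - 4)*(n + 1)*(n^3 - 2*n^2 - 8*n) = (n - 4)^2*(n + 1)*(n^2 + 2*n) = (n - 4)^2*(n + 1)*(n + 2)*(n)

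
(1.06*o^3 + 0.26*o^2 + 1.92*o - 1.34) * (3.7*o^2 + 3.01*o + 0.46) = 3.922*o^5 + 4.1526*o^4 + 8.3742*o^3 + 0.940799999999999*o^2 - 3.1502*o - 0.6164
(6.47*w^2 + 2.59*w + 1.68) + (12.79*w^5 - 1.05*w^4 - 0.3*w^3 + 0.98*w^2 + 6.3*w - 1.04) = 12.79*w^5 - 1.05*w^4 - 0.3*w^3 + 7.45*w^2 + 8.89*w + 0.64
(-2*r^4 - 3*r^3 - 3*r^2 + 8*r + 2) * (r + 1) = -2*r^5 - 5*r^4 - 6*r^3 + 5*r^2 + 10*r + 2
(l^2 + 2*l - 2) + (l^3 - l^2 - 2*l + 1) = l^3 - 1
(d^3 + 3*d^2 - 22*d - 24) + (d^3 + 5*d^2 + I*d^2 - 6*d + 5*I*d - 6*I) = 2*d^3 + 8*d^2 + I*d^2 - 28*d + 5*I*d - 24 - 6*I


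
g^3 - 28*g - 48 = (g - 6)*(g + 2)*(g + 4)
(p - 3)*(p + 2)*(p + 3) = p^3 + 2*p^2 - 9*p - 18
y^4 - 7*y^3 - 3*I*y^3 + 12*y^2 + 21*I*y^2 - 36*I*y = y*(y - 4)*(y - 3)*(y - 3*I)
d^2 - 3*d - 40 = (d - 8)*(d + 5)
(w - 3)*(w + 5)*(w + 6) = w^3 + 8*w^2 - 3*w - 90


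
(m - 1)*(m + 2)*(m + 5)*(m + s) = m^4 + m^3*s + 6*m^3 + 6*m^2*s + 3*m^2 + 3*m*s - 10*m - 10*s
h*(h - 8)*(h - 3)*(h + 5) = h^4 - 6*h^3 - 31*h^2 + 120*h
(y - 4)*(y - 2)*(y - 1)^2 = y^4 - 8*y^3 + 21*y^2 - 22*y + 8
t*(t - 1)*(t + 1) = t^3 - t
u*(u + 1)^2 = u^3 + 2*u^2 + u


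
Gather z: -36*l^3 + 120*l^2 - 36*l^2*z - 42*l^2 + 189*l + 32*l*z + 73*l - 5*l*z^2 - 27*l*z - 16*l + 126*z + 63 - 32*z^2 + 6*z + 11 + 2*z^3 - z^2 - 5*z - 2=-36*l^3 + 78*l^2 + 246*l + 2*z^3 + z^2*(-5*l - 33) + z*(-36*l^2 + 5*l + 127) + 72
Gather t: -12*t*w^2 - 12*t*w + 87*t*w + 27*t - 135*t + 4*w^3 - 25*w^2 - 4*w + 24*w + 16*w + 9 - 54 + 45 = t*(-12*w^2 + 75*w - 108) + 4*w^3 - 25*w^2 + 36*w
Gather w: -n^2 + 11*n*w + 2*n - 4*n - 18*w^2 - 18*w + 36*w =-n^2 - 2*n - 18*w^2 + w*(11*n + 18)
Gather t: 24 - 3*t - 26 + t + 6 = 4 - 2*t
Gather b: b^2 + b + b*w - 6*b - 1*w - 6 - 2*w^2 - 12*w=b^2 + b*(w - 5) - 2*w^2 - 13*w - 6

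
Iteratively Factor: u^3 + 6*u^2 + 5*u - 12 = (u + 4)*(u^2 + 2*u - 3) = (u + 3)*(u + 4)*(u - 1)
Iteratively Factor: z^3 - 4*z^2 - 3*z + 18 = (z - 3)*(z^2 - z - 6) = (z - 3)*(z + 2)*(z - 3)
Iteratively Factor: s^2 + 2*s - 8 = (s + 4)*(s - 2)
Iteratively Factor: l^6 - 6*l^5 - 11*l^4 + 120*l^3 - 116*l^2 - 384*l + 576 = (l - 4)*(l^5 - 2*l^4 - 19*l^3 + 44*l^2 + 60*l - 144) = (l - 4)*(l - 3)*(l^4 + l^3 - 16*l^2 - 4*l + 48) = (l - 4)*(l - 3)*(l + 2)*(l^3 - l^2 - 14*l + 24) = (l - 4)*(l - 3)*(l - 2)*(l + 2)*(l^2 + l - 12) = (l - 4)*(l - 3)*(l - 2)*(l + 2)*(l + 4)*(l - 3)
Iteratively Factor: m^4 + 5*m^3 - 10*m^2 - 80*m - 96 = (m + 4)*(m^3 + m^2 - 14*m - 24) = (m - 4)*(m + 4)*(m^2 + 5*m + 6) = (m - 4)*(m + 2)*(m + 4)*(m + 3)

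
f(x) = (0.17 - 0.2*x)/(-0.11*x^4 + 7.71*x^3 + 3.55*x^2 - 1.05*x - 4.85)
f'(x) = (0.17 - 0.2*x)*(0.44*x^3 - 23.13*x^2 - 7.1*x + 1.05)/(-0.11*x^4 + 7.71*x^3 + 3.55*x^2 - 1.05*x - 4.85)^2 - 0.2/(-0.11*x^4 + 7.71*x^3 + 3.55*x^2 - 1.05*x - 4.85)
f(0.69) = -0.02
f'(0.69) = -0.10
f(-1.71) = -0.02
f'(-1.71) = -0.02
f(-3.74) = -0.00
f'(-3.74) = -0.00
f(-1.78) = -0.01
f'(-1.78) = -0.02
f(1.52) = -0.00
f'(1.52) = 0.00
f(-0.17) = -0.04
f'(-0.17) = 0.06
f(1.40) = -0.01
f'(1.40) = 0.00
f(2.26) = -0.00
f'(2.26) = 0.00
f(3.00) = -0.00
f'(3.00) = 0.00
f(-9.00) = -0.00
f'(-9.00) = -0.00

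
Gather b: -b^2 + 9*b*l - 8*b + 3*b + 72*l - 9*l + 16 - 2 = -b^2 + b*(9*l - 5) + 63*l + 14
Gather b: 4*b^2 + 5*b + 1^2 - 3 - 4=4*b^2 + 5*b - 6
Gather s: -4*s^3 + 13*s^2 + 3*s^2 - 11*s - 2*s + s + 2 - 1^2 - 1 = -4*s^3 + 16*s^2 - 12*s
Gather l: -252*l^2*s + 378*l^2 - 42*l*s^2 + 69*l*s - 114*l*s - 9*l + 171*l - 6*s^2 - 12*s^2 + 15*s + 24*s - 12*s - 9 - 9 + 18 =l^2*(378 - 252*s) + l*(-42*s^2 - 45*s + 162) - 18*s^2 + 27*s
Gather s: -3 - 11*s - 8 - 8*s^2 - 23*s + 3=-8*s^2 - 34*s - 8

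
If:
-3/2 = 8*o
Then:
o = -3/16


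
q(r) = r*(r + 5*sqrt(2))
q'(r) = 2*r + 5*sqrt(2)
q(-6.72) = -2.36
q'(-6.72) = -6.37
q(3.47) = 36.58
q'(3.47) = 14.01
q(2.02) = 18.36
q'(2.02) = 11.11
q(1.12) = 9.17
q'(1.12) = 9.31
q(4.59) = 53.52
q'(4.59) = 16.25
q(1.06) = 8.62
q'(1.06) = 9.19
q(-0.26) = -1.77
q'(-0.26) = 6.55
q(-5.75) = -7.60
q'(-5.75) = -4.43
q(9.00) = 144.64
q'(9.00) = 25.07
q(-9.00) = 17.36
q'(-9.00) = -10.93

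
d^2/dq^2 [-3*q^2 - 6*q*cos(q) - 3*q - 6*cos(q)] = 6*q*cos(q) + 12*sin(q) + 6*cos(q) - 6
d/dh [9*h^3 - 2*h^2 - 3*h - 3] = 27*h^2 - 4*h - 3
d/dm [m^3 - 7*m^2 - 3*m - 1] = 3*m^2 - 14*m - 3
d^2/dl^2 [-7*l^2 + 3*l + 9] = -14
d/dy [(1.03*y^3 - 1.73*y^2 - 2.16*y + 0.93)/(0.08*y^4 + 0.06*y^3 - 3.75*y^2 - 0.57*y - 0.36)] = (-0.0824*y^6 + 0.2768*y^5 - 3.2403*y^4 - 1.2126*y^3 - 8.3937*y^2 + 8.2206*y + 1.3077)/(0.0064*y^8 + 0.0096*y^7 - 0.5964*y^6 - 0.5412*y^5 + 13.9365*y^4 + 4.2318*y^3 + 3.0249*y^2 + 0.4104*y + 0.1296)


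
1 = 1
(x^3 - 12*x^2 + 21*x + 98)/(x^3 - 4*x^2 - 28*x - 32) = (x^2 - 14*x + 49)/(x^2 - 6*x - 16)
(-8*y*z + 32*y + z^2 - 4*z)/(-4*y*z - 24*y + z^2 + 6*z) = (8*y*z - 32*y - z^2 + 4*z)/(4*y*z + 24*y - z^2 - 6*z)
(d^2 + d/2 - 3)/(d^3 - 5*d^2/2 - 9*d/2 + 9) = 1/(d - 3)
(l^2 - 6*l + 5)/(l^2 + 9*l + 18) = (l^2 - 6*l + 5)/(l^2 + 9*l + 18)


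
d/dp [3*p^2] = 6*p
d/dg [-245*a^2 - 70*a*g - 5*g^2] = -70*a - 10*g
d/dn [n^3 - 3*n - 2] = 3*n^2 - 3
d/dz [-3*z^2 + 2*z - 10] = 2 - 6*z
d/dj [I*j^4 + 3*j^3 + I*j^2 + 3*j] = 4*I*j^3 + 9*j^2 + 2*I*j + 3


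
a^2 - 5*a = a*(a - 5)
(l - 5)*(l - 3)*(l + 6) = l^3 - 2*l^2 - 33*l + 90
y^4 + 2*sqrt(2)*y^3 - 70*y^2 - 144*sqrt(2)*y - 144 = (y - 6*sqrt(2))*(y + sqrt(2))^2*(y + 6*sqrt(2))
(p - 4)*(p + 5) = p^2 + p - 20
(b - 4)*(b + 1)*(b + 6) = b^3 + 3*b^2 - 22*b - 24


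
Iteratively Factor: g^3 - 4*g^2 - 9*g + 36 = (g - 4)*(g^2 - 9) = (g - 4)*(g - 3)*(g + 3)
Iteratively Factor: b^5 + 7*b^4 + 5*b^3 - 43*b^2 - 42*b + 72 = (b + 3)*(b^4 + 4*b^3 - 7*b^2 - 22*b + 24) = (b - 2)*(b + 3)*(b^3 + 6*b^2 + 5*b - 12) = (b - 2)*(b + 3)^2*(b^2 + 3*b - 4) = (b - 2)*(b - 1)*(b + 3)^2*(b + 4)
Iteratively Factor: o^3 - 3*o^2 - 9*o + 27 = (o - 3)*(o^2 - 9) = (o - 3)*(o + 3)*(o - 3)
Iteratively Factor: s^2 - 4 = (s - 2)*(s + 2)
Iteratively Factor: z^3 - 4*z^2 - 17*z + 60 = (z - 5)*(z^2 + z - 12) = (z - 5)*(z - 3)*(z + 4)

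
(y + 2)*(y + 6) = y^2 + 8*y + 12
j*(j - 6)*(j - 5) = j^3 - 11*j^2 + 30*j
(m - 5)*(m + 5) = m^2 - 25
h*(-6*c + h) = -6*c*h + h^2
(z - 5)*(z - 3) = z^2 - 8*z + 15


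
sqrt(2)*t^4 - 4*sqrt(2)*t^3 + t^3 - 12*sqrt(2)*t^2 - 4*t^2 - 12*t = t*(t - 6)*(t + 2)*(sqrt(2)*t + 1)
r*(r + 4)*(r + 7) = r^3 + 11*r^2 + 28*r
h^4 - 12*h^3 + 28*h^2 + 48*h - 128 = (h - 8)*(h - 4)*(h - 2)*(h + 2)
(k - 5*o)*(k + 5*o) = k^2 - 25*o^2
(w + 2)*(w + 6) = w^2 + 8*w + 12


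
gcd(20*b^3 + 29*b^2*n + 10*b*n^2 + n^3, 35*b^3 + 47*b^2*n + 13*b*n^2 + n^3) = 5*b^2 + 6*b*n + n^2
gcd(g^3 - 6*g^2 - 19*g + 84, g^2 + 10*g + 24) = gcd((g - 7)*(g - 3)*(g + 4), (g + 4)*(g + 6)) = g + 4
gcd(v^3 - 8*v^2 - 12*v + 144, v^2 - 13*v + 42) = v - 6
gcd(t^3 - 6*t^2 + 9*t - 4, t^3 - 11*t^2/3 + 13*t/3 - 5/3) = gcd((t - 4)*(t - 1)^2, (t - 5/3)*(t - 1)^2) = t^2 - 2*t + 1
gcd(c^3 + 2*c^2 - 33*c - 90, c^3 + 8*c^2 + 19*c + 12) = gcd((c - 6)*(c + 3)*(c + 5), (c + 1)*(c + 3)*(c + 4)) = c + 3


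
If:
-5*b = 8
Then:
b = -8/5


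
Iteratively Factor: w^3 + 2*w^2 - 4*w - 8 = (w + 2)*(w^2 - 4) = (w + 2)^2*(w - 2)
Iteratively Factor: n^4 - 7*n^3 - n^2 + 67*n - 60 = (n - 4)*(n^3 - 3*n^2 - 13*n + 15) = (n - 4)*(n - 1)*(n^2 - 2*n - 15) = (n - 5)*(n - 4)*(n - 1)*(n + 3)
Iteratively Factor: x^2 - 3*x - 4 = (x - 4)*(x + 1)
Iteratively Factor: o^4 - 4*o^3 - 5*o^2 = (o + 1)*(o^3 - 5*o^2) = (o - 5)*(o + 1)*(o^2) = o*(o - 5)*(o + 1)*(o)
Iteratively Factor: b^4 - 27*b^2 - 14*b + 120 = (b + 3)*(b^3 - 3*b^2 - 18*b + 40) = (b + 3)*(b + 4)*(b^2 - 7*b + 10) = (b - 5)*(b + 3)*(b + 4)*(b - 2)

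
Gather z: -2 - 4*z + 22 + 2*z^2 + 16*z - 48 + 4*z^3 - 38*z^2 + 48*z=4*z^3 - 36*z^2 + 60*z - 28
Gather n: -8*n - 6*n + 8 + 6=14 - 14*n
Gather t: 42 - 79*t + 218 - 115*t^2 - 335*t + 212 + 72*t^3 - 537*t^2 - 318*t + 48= 72*t^3 - 652*t^2 - 732*t + 520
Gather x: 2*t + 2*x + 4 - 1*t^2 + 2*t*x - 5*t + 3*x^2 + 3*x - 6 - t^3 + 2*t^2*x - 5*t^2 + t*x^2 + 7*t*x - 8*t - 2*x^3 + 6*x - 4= -t^3 - 6*t^2 - 11*t - 2*x^3 + x^2*(t + 3) + x*(2*t^2 + 9*t + 11) - 6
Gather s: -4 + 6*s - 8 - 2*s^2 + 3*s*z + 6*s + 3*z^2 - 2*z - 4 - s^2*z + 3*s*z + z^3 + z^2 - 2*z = s^2*(-z - 2) + s*(6*z + 12) + z^3 + 4*z^2 - 4*z - 16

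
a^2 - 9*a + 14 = (a - 7)*(a - 2)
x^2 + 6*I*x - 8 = (x + 2*I)*(x + 4*I)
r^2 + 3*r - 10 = (r - 2)*(r + 5)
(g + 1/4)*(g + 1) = g^2 + 5*g/4 + 1/4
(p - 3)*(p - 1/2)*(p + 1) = p^3 - 5*p^2/2 - 2*p + 3/2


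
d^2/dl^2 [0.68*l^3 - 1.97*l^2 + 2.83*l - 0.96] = 4.08*l - 3.94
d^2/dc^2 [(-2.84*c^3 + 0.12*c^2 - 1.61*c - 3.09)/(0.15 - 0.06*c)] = (0.020448*c^3 - 0.15336*c^2 + 0.3834*c + 0.045828)/(0.000216*c^3 - 0.00162*c^2 + 0.00405*c - 0.003375)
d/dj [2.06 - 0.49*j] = -0.490000000000000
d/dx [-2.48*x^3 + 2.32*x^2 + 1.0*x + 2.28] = -7.44*x^2 + 4.64*x + 1.0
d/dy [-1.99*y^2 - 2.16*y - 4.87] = -3.98*y - 2.16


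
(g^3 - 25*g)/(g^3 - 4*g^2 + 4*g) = (g^2 - 25)/(g^2 - 4*g + 4)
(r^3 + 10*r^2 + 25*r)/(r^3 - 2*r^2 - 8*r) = (r^2 + 10*r + 25)/(r^2 - 2*r - 8)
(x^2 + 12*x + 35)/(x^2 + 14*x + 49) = (x + 5)/(x + 7)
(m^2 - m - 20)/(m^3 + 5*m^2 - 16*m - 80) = (m - 5)/(m^2 + m - 20)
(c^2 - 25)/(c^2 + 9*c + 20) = (c - 5)/(c + 4)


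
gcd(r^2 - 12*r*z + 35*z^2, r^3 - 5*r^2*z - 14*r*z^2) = -r + 7*z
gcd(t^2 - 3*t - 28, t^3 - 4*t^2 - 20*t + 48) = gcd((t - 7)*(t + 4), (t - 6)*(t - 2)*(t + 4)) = t + 4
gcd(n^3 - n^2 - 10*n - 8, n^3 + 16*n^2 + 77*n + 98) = n + 2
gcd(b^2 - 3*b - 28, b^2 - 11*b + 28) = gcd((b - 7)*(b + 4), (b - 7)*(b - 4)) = b - 7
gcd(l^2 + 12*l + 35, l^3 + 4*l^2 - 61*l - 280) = l^2 + 12*l + 35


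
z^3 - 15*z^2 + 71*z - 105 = (z - 7)*(z - 5)*(z - 3)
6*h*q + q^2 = q*(6*h + q)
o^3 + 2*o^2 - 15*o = o*(o - 3)*(o + 5)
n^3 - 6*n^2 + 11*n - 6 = (n - 3)*(n - 2)*(n - 1)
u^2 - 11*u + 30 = (u - 6)*(u - 5)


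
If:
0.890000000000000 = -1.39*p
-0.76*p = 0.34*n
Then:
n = 1.43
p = -0.64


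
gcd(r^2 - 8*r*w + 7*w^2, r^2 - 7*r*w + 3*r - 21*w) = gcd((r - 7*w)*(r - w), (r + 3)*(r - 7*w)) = r - 7*w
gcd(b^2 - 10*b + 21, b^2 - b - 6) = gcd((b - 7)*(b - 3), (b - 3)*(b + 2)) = b - 3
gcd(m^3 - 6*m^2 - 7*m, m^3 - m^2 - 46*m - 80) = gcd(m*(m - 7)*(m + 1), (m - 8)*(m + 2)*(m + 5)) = 1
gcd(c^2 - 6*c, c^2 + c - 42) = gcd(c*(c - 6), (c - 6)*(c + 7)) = c - 6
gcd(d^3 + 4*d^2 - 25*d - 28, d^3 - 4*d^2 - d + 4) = d^2 - 3*d - 4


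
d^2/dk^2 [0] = 0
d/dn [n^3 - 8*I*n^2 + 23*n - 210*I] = 3*n^2 - 16*I*n + 23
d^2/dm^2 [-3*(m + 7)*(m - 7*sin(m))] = -21*(m + 7)*sin(m) + 42*cos(m) - 6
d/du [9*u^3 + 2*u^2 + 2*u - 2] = 27*u^2 + 4*u + 2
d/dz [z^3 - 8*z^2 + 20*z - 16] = 3*z^2 - 16*z + 20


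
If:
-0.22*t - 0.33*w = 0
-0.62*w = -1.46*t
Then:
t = 0.00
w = 0.00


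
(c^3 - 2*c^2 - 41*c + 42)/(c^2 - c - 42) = c - 1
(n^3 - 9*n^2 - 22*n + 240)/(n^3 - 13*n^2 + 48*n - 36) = (n^2 - 3*n - 40)/(n^2 - 7*n + 6)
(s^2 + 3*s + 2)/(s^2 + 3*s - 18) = (s^2 + 3*s + 2)/(s^2 + 3*s - 18)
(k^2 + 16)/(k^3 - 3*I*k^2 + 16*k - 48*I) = 1/(k - 3*I)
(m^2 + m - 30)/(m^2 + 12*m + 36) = (m - 5)/(m + 6)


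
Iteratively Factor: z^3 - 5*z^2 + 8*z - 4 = (z - 2)*(z^2 - 3*z + 2) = (z - 2)^2*(z - 1)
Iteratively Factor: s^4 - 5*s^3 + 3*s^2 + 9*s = (s + 1)*(s^3 - 6*s^2 + 9*s) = (s - 3)*(s + 1)*(s^2 - 3*s) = s*(s - 3)*(s + 1)*(s - 3)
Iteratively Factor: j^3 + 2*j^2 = (j + 2)*(j^2) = j*(j + 2)*(j)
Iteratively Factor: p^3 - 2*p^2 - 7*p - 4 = (p + 1)*(p^2 - 3*p - 4) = (p - 4)*(p + 1)*(p + 1)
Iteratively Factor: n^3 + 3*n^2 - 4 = (n + 2)*(n^2 + n - 2) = (n + 2)^2*(n - 1)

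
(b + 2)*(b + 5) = b^2 + 7*b + 10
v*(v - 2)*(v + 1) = v^3 - v^2 - 2*v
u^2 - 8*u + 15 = (u - 5)*(u - 3)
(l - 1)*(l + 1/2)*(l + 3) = l^3 + 5*l^2/2 - 2*l - 3/2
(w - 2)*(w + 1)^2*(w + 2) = w^4 + 2*w^3 - 3*w^2 - 8*w - 4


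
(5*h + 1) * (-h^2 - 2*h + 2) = -5*h^3 - 11*h^2 + 8*h + 2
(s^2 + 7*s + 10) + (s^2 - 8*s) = 2*s^2 - s + 10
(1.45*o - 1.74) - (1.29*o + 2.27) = 0.16*o - 4.01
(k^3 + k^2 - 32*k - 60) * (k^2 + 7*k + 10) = k^5 + 8*k^4 - 15*k^3 - 274*k^2 - 740*k - 600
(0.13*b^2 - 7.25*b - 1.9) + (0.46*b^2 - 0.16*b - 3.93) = 0.59*b^2 - 7.41*b - 5.83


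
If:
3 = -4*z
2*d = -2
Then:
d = -1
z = -3/4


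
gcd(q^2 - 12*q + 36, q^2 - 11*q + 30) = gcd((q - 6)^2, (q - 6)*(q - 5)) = q - 6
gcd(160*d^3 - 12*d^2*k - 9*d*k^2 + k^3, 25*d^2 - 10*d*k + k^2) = 5*d - k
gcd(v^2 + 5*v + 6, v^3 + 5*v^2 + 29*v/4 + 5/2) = v + 2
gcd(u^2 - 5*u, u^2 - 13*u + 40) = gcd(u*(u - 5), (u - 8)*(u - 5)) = u - 5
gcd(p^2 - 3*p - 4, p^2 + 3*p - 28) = p - 4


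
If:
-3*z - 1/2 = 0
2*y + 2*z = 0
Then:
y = 1/6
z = -1/6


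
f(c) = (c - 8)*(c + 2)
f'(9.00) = 12.00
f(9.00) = 11.00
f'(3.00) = 0.00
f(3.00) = -25.00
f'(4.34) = 2.68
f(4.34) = -23.20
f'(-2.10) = -10.20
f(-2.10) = 1.01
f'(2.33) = -1.34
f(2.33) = -24.55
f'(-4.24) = -14.48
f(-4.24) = 27.42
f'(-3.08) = -12.16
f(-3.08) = 11.97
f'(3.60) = 1.20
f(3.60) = -24.64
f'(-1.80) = -9.60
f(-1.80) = -1.96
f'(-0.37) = -6.74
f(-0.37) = -13.64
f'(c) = 2*c - 6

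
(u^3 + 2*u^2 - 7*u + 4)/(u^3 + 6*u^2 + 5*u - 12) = (u - 1)/(u + 3)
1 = 1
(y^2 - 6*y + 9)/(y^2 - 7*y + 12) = (y - 3)/(y - 4)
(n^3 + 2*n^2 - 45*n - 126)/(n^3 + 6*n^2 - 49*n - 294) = (n + 3)/(n + 7)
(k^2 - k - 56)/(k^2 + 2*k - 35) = (k - 8)/(k - 5)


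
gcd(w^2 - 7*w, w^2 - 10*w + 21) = w - 7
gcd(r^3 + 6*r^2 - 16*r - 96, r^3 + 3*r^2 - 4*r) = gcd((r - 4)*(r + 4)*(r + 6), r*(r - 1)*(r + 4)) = r + 4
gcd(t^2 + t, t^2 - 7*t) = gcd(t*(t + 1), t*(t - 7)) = t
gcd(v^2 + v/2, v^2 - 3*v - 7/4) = v + 1/2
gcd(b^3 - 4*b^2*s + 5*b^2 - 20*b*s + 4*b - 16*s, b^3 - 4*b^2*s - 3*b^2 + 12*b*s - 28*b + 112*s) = -b^2 + 4*b*s - 4*b + 16*s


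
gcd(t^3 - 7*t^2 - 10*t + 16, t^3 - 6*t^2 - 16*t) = t^2 - 6*t - 16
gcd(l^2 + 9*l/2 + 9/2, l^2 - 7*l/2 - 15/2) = l + 3/2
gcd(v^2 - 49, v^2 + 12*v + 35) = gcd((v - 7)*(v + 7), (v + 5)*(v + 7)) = v + 7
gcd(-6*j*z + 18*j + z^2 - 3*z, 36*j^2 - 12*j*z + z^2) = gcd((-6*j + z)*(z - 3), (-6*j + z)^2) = -6*j + z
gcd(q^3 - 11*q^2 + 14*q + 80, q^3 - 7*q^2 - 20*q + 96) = q - 8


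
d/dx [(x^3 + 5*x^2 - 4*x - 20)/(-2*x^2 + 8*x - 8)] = (-x^2 + 4*x + 24)/(2*(x^2 - 4*x + 4))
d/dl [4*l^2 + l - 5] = 8*l + 1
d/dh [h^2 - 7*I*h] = 2*h - 7*I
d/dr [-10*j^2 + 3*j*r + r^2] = 3*j + 2*r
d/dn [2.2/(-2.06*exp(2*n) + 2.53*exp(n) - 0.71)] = (9.064*exp(n) - 5.566)*exp(n)/(2.06*exp(2*n) - 2.53*exp(n) + 0.71)^2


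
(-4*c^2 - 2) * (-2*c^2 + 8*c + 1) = 8*c^4 - 32*c^3 - 16*c - 2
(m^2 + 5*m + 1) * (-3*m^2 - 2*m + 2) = -3*m^4 - 17*m^3 - 11*m^2 + 8*m + 2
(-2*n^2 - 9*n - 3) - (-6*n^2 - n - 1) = 4*n^2 - 8*n - 2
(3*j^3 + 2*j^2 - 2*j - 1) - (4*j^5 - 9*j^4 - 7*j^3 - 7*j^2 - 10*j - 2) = -4*j^5 + 9*j^4 + 10*j^3 + 9*j^2 + 8*j + 1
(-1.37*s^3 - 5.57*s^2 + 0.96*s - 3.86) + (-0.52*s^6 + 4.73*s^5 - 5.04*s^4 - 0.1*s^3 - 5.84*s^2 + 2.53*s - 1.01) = -0.52*s^6 + 4.73*s^5 - 5.04*s^4 - 1.47*s^3 - 11.41*s^2 + 3.49*s - 4.87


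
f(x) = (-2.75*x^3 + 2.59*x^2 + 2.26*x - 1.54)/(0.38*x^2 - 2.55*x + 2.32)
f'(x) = (2.55 - 0.76*x)*(-2.75*x^3 + 2.59*x^2 + 2.26*x - 1.54)/(0.38*x^2 - 2.55*x + 2.32)^2 + (-8.25*x^2 + 5.18*x + 2.26)/(0.38*x^2 - 2.55*x + 2.32) = (-1.045*x^4 + 14.025*x^3 - 26.6033*x^2 + 13.188*x + 1.3162)/(0.1444*x^4 - 1.938*x^3 + 8.2657*x^2 - 11.832*x + 5.3824)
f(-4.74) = 14.77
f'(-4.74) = -5.09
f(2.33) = 10.91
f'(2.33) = 14.09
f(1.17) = -1.71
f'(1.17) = 40.57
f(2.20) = 9.18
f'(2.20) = 12.56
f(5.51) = 1913.06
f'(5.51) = 17311.03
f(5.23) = 501.74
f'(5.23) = 1463.99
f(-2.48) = 4.62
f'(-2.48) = -3.72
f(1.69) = 3.98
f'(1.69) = 8.31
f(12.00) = -164.65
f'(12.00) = -1.58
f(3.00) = 23.93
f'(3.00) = 26.17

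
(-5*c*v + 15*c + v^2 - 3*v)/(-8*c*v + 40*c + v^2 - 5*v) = (5*c*v - 15*c - v^2 + 3*v)/(8*c*v - 40*c - v^2 + 5*v)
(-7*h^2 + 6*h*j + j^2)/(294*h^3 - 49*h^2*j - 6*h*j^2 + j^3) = (-h + j)/(42*h^2 - 13*h*j + j^2)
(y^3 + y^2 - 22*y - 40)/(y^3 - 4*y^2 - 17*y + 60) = (y + 2)/(y - 3)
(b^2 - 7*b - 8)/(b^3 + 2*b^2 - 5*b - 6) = (b - 8)/(b^2 + b - 6)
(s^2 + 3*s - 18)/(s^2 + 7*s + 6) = (s - 3)/(s + 1)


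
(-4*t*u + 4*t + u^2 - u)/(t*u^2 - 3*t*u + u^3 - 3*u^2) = (-4*t*u + 4*t + u^2 - u)/(u*(t*u - 3*t + u^2 - 3*u))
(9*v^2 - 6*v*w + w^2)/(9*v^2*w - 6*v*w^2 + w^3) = 1/w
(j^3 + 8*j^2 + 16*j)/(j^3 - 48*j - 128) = j/(j - 8)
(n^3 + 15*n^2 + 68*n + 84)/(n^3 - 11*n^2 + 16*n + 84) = (n^2 + 13*n + 42)/(n^2 - 13*n + 42)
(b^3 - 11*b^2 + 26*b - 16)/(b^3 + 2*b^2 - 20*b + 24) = (b^2 - 9*b + 8)/(b^2 + 4*b - 12)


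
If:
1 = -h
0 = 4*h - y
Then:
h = -1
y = -4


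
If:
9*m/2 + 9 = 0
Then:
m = -2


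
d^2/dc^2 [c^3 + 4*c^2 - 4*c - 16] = 6*c + 8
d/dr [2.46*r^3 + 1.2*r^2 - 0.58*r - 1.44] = 7.38*r^2 + 2.4*r - 0.58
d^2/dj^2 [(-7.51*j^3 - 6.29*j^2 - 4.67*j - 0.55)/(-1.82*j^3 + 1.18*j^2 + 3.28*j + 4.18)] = (73.926944*j^6 + 361.803624*j^5 + 872.575704*j^4 + 758.604344*j^3 + 842.866992*j^2 + 686.977896*j + 98.156256)/(6.028568*j^9 - 11.725896*j^8 - 24.991512*j^7 - 0.915759999999992*j^6 + 98.901456*j^5 + 94.172136*j^4 - 36.95788*j^3 - 196.762632*j^2 - 171.928416*j - 73.034632)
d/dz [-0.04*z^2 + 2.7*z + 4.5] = 2.7 - 0.08*z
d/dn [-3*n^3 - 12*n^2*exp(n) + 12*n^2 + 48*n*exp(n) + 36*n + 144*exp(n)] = -12*n^2*exp(n) - 9*n^2 + 24*n*exp(n) + 24*n + 192*exp(n) + 36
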